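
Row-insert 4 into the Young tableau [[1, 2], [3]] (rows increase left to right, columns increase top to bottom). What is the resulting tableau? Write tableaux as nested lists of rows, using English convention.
[[1, 2, 4], [3]]

4 is larger than every entry of row 1, so it is appended to row 1. The new tableau is [[1, 2, 4], [3]].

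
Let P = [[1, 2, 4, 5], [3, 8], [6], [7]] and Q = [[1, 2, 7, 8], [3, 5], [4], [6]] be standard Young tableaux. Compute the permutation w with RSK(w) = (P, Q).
Reverse the RSK construction: for i from n down to 1, find the cell of Q containing i, remove the entry at that cell from P, and reverse-bump it up through P; the value ejected from row 1 is w(i).

Step i=8: Q has 8 at row 1, column 4; remove that cell from P, ejecting 5. So w(8) = 5. P is now [[1, 2, 4], [3, 8], [6], [7]].
Step i=7: Q has 7 at row 1, column 3; remove that cell from P, ejecting 4. So w(7) = 4. P is now [[1, 2], [3, 8], [6], [7]].
Step i=6: Q has 6 at row 4, column 1; remove 7 from row 4 of P and reverse-bump: 7 enters row 3 and ejects 6; 6 enters row 2 and ejects 3; 3 enters row 1 and ejects 2. So w(6) = 2. P is now [[1, 3], [6, 8], [7]].
Step i=5: Q has 5 at row 2, column 2; remove 8 from row 2 of P and reverse-bump: 8 enters row 1 and ejects 3. So w(5) = 3. P is now [[1, 8], [6], [7]].
Step i=4: Q has 4 at row 3, column 1; remove 7 from row 3 of P and reverse-bump: 7 enters row 2 and ejects 6; 6 enters row 1 and ejects 1. So w(4) = 1. P is now [[6, 8], [7]].
Step i=3: Q has 3 at row 2, column 1; remove 7 from row 2 of P and reverse-bump: 7 enters row 1 and ejects 6. So w(3) = 6. P is now [[7, 8]].
Step i=2: Q has 2 at row 1, column 2; remove that cell from P, ejecting 8. So w(2) = 8. P is now [[7]].
Step i=1: Q has 1 at row 1, column 1; remove that cell from P, ejecting 7. So w(1) = 7. P is now [].

So w = 7 8 6 1 3 2 4 5.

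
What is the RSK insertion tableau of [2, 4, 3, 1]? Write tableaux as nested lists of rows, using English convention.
P = [[1, 3], [2], [4]]

Insert 2: appended to row 1. P = [[2]].
Insert 4: appended to row 1. P = [[2, 4]].
Insert 3: 3 bumps 4 from row 1; 4 starts row 2. P = [[2, 3], [4]].
Insert 1: 1 bumps 2 from row 1; 2 bumps 4 from row 2; 4 starts row 3. P = [[1, 3], [2], [4]].

So P = [[1, 3], [2], [4]].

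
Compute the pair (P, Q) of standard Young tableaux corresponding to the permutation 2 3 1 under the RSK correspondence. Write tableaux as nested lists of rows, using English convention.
P = [[1, 3], [2]], Q = [[1, 2], [3]]

Insert each entry of the permutation into P by Schensted row insertion, recording in Q the position of each new cell.

After inserting 2: P = [[2]].
After inserting 3: P = [[2, 3]].
After inserting 1: P = [[1, 3], [2]].

So P = [[1, 3], [2]], Q = [[1, 2], [3]].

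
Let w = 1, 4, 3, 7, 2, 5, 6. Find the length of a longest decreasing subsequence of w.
3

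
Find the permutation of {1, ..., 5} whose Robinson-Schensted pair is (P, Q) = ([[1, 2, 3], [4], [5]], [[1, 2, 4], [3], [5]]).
1 5 2 4 3

Reverse the RSK construction: for i from n down to 1, find the cell of Q containing i, remove the entry at that cell from P, and reverse-bump it up through P; the value ejected from row 1 is w(i).

Step i=5: Q has 5 at row 3, column 1; remove 5 from row 3 of P and reverse-bump: 5 enters row 2 and ejects 4; 4 enters row 1 and ejects 3. So w(5) = 3. P is now [[1, 2, 4], [5]].
Step i=4: Q has 4 at row 1, column 3; remove that cell from P, ejecting 4. So w(4) = 4. P is now [[1, 2], [5]].
Step i=3: Q has 3 at row 2, column 1; remove 5 from row 2 of P and reverse-bump: 5 enters row 1 and ejects 2. So w(3) = 2. P is now [[1, 5]].
Step i=2: Q has 2 at row 1, column 2; remove that cell from P, ejecting 5. So w(2) = 5. P is now [[1]].
Step i=1: Q has 1 at row 1, column 1; remove that cell from P, ejecting 1. So w(1) = 1. P is now [].

So w = 1 5 2 4 3.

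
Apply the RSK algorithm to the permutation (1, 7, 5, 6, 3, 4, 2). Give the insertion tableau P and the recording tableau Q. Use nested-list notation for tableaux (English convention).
P = [[1, 2, 4], [3, 6], [5], [7]], Q = [[1, 2, 4], [3, 6], [5], [7]]

Insert each entry of the permutation into P by Schensted row insertion, recording in Q the position of each new cell.

Insert 1: appended to row 1. P = [[1]].
Insert 7: appended to row 1. P = [[1, 7]].
Insert 5: 5 bumps 7 from row 1; 7 starts row 2. P = [[1, 5], [7]].
Insert 6: appended to row 1. P = [[1, 5, 6], [7]].
Insert 3: 3 bumps 5 from row 1; 5 bumps 7 from row 2; 7 starts row 3. P = [[1, 3, 6], [5], [7]].
Insert 4: 4 bumps 6 from row 1; 6 appends to row 2. P = [[1, 3, 4], [5, 6], [7]].
Insert 2: 2 bumps 3 from row 1; 3 bumps 5 from row 2; 5 bumps 7 from row 3; 7 starts row 4. P = [[1, 2, 4], [3, 6], [5], [7]].

So P = [[1, 2, 4], [3, 6], [5], [7]], Q = [[1, 2, 4], [3, 6], [5], [7]].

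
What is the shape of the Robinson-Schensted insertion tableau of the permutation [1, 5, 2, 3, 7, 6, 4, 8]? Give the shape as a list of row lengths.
Row-insert each entry into an empty tableau.

After inserting 1: P = [[1]].
After inserting 5: P = [[1, 5]].
After inserting 2: P = [[1, 2], [5]].
After inserting 3: P = [[1, 2, 3], [5]].
After inserting 7: P = [[1, 2, 3, 7], [5]].
After inserting 6: P = [[1, 2, 3, 6], [5, 7]].
After inserting 4: P = [[1, 2, 3, 4], [5, 6], [7]].
After inserting 8: P = [[1, 2, 3, 4, 8], [5, 6], [7]].

The final insertion tableau P = [[1, 2, 3, 4, 8], [5, 6], [7]] has shape [5, 2, 1].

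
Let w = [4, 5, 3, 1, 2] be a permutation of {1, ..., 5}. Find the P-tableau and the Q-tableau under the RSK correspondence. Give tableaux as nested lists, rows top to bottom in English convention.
Insert each entry of the permutation into P by Schensted row insertion, recording in Q the position of each new cell.

Insert 4: appended to row 1. P = [[4]].
Insert 5: appended to row 1. P = [[4, 5]].
Insert 3: 3 bumps 4 from row 1; 4 starts row 2. P = [[3, 5], [4]].
Insert 1: 1 bumps 3 from row 1; 3 bumps 4 from row 2; 4 starts row 3. P = [[1, 5], [3], [4]].
Insert 2: 2 bumps 5 from row 1; 5 appends to row 2. P = [[1, 2], [3, 5], [4]].

So P = [[1, 2], [3, 5], [4]], Q = [[1, 2], [3, 5], [4]].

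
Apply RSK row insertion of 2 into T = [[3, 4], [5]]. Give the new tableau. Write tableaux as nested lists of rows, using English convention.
[[2, 4], [3], [5]]

In row 1, 2 replaces 3 (the leftmost entry greater than 2); 3 is bumped to row 2. In row 2, 3 replaces 5 (the leftmost entry greater than 3); 5 is bumped to row 3. 5 starts a new row 3. The new tableau is [[2, 4], [3], [5]].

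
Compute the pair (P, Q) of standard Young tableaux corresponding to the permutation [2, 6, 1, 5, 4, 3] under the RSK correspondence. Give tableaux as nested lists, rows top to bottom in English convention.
P = [[1, 3], [2, 4], [5], [6]], Q = [[1, 2], [3, 4], [5], [6]]

Insert each entry of the permutation into P by Schensted row insertion, recording in Q the position of each new cell.

After inserting 2: P = [[2]].
After inserting 6: P = [[2, 6]].
After inserting 1: P = [[1, 6], [2]].
After inserting 5: P = [[1, 5], [2, 6]].
After inserting 4: P = [[1, 4], [2, 5], [6]].
After inserting 3: P = [[1, 3], [2, 4], [5], [6]].

So P = [[1, 3], [2, 4], [5], [6]], Q = [[1, 2], [3, 4], [5], [6]].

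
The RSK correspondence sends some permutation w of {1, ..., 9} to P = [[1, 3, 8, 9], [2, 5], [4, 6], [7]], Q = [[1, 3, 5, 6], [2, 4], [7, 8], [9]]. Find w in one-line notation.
4 2 7 6 8 9 1 5 3

Reverse the RSK construction: for i from n down to 1, find the cell of Q containing i, remove the entry at that cell from P, and reverse-bump it up through P; the value ejected from row 1 is w(i).

Step i=9: Q has 9 at row 4, column 1; remove 7 from row 4 of P and reverse-bump: 7 enters row 3 and ejects 6; 6 enters row 2 and ejects 5; 5 enters row 1 and ejects 3. So w(9) = 3. P is now [[1, 5, 8, 9], [2, 6], [4, 7]].
Step i=8: Q has 8 at row 3, column 2; remove 7 from row 3 of P and reverse-bump: 7 enters row 2 and ejects 6; 6 enters row 1 and ejects 5. So w(8) = 5. P is now [[1, 6, 8, 9], [2, 7], [4]].
Step i=7: Q has 7 at row 3, column 1; remove 4 from row 3 of P and reverse-bump: 4 enters row 2 and ejects 2; 2 enters row 1 and ejects 1. So w(7) = 1. P is now [[2, 6, 8, 9], [4, 7]].
Step i=6: Q has 6 at row 1, column 4; remove that cell from P, ejecting 9. So w(6) = 9. P is now [[2, 6, 8], [4, 7]].
Step i=5: Q has 5 at row 1, column 3; remove that cell from P, ejecting 8. So w(5) = 8. P is now [[2, 6], [4, 7]].
Step i=4: Q has 4 at row 2, column 2; remove 7 from row 2 of P and reverse-bump: 7 enters row 1 and ejects 6. So w(4) = 6. P is now [[2, 7], [4]].
Step i=3: Q has 3 at row 1, column 2; remove that cell from P, ejecting 7. So w(3) = 7. P is now [[2], [4]].
Step i=2: Q has 2 at row 2, column 1; remove 4 from row 2 of P and reverse-bump: 4 enters row 1 and ejects 2. So w(2) = 2. P is now [[4]].
Step i=1: Q has 1 at row 1, column 1; remove that cell from P, ejecting 4. So w(1) = 4. P is now [].

So w = 4 2 7 6 8 9 1 5 3.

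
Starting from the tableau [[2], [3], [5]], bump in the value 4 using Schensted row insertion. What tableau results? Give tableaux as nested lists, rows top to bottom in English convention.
[[2, 4], [3], [5]]

4 is larger than every entry of row 1, so it is appended to row 1. The new tableau is [[2, 4], [3], [5]].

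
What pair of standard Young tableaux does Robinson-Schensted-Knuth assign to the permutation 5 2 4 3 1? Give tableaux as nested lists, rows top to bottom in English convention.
P = [[1, 3], [2], [4], [5]], Q = [[1, 3], [2], [4], [5]]

Insert each entry of the permutation into P by Schensted row insertion, recording in Q the position of each new cell.

Insert 5: appended to row 1. P = [[5]], Q = [[1]].
Insert 2: 2 bumps 5 from row 1; 5 starts row 2. P = [[2], [5]], Q = [[1], [2]].
Insert 4: appended to row 1. P = [[2, 4], [5]], Q = [[1, 3], [2]].
Insert 3: 3 bumps 4 from row 1; 4 bumps 5 from row 2; 5 starts row 3. P = [[2, 3], [4], [5]], Q = [[1, 3], [2], [4]].
Insert 1: 1 bumps 2 from row 1; 2 bumps 4 from row 2; 4 bumps 5 from row 3; 5 starts row 4. P = [[1, 3], [2], [4], [5]], Q = [[1, 3], [2], [4], [5]].

So P = [[1, 3], [2], [4], [5]], Q = [[1, 3], [2], [4], [5]].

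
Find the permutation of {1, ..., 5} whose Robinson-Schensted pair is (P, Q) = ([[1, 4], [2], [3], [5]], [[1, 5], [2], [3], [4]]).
Reverse the RSK construction: for i from n down to 1, find the cell of Q containing i, remove the entry at that cell from P, and reverse-bump it up through P; the value ejected from row 1 is w(i).

Step i=5: Q has 5 at row 1, column 2; remove that cell from P, ejecting 4. So w(5) = 4. P is now [[1], [2], [3], [5]].
Step i=4: Q has 4 at row 4, column 1; remove 5 from row 4 of P and reverse-bump: 5 enters row 3 and ejects 3; 3 enters row 2 and ejects 2; 2 enters row 1 and ejects 1. So w(4) = 1. P is now [[2], [3], [5]].
Step i=3: Q has 3 at row 3, column 1; remove 5 from row 3 of P and reverse-bump: 5 enters row 2 and ejects 3; 3 enters row 1 and ejects 2. So w(3) = 2. P is now [[3], [5]].
Step i=2: Q has 2 at row 2, column 1; remove 5 from row 2 of P and reverse-bump: 5 enters row 1 and ejects 3. So w(2) = 3. P is now [[5]].
Step i=1: Q has 1 at row 1, column 1; remove that cell from P, ejecting 5. So w(1) = 5. P is now [].

So w = 5 3 2 1 4.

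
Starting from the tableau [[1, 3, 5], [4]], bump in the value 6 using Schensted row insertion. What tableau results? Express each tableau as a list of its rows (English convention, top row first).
[[1, 3, 5, 6], [4]]

6 is larger than every entry of row 1, so it is appended to row 1. The new tableau is [[1, 3, 5, 6], [4]].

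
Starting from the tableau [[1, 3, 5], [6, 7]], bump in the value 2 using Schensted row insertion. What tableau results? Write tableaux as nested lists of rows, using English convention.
[[1, 2, 5], [3, 7], [6]]

In row 1, 2 replaces 3 (the leftmost entry greater than 2); 3 is bumped to row 2. In row 2, 3 replaces 6 (the leftmost entry greater than 3); 6 is bumped to row 3. 6 starts a new row 3. The new tableau is [[1, 2, 5], [3, 7], [6]].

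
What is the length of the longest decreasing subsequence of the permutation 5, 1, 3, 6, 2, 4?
3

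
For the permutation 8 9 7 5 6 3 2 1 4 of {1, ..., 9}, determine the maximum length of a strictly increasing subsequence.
2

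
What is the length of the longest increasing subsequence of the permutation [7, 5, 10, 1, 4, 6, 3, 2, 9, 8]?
4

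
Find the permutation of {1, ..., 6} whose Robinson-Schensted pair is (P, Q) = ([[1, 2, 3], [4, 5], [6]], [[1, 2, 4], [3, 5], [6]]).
1 4 2 6 5 3

Reverse RSK: for i = n, n-1, ..., 1, locate i in Q, remove the corresponding corner cell from P, and reverse-bump its entry up through P; the value ejected from row 1 is w(i).

So w = 1 4 2 6 5 3.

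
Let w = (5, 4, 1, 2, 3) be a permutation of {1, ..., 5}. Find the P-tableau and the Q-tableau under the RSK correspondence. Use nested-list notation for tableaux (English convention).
Insert each entry of the permutation into P by Schensted row insertion, recording in Q the position of each new cell.

Insert 5: appended to row 1. P = [[5]].
Insert 4: 4 bumps 5 from row 1; 5 starts row 2. P = [[4], [5]].
Insert 1: 1 bumps 4 from row 1; 4 bumps 5 from row 2; 5 starts row 3. P = [[1], [4], [5]].
Insert 2: appended to row 1. P = [[1, 2], [4], [5]].
Insert 3: appended to row 1. P = [[1, 2, 3], [4], [5]].

So P = [[1, 2, 3], [4], [5]], Q = [[1, 4, 5], [2], [3]].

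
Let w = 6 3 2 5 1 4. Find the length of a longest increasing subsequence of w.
2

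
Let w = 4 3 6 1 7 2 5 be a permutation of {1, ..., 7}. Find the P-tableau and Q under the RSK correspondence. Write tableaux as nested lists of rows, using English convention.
Insert each entry of the permutation into P by Schensted row insertion, recording in Q the position of each new cell.

Insert 4: appended to row 1. P = [[4]].
Insert 3: 3 bumps 4 from row 1; 4 starts row 2. P = [[3], [4]].
Insert 6: appended to row 1. P = [[3, 6], [4]].
Insert 1: 1 bumps 3 from row 1; 3 bumps 4 from row 2; 4 starts row 3. P = [[1, 6], [3], [4]].
Insert 7: appended to row 1. P = [[1, 6, 7], [3], [4]].
Insert 2: 2 bumps 6 from row 1; 6 appends to row 2. P = [[1, 2, 7], [3, 6], [4]].
Insert 5: 5 bumps 7 from row 1; 7 appends to row 2. P = [[1, 2, 5], [3, 6, 7], [4]].

So P = [[1, 2, 5], [3, 6, 7], [4]], Q = [[1, 3, 5], [2, 6, 7], [4]].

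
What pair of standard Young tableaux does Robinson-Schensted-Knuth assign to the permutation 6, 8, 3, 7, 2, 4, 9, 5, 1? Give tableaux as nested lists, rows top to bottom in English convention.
P = [[1, 4, 5], [2, 7, 9], [3, 8], [6]], Q = [[1, 2, 7], [3, 4, 8], [5, 6], [9]]

Insert each entry of the permutation into P by Schensted row insertion, recording in Q the position of each new cell.

Insert 6: appended to row 1. P = [[6]].
Insert 8: appended to row 1. P = [[6, 8]].
Insert 3: 3 bumps 6 from row 1; 6 starts row 2. P = [[3, 8], [6]].
Insert 7: 7 bumps 8 from row 1; 8 appends to row 2. P = [[3, 7], [6, 8]].
Insert 2: 2 bumps 3 from row 1; 3 bumps 6 from row 2; 6 starts row 3. P = [[2, 7], [3, 8], [6]].
Insert 4: 4 bumps 7 from row 1; 7 bumps 8 from row 2; 8 appends to row 3. P = [[2, 4], [3, 7], [6, 8]].
Insert 9: appended to row 1. P = [[2, 4, 9], [3, 7], [6, 8]].
Insert 5: 5 bumps 9 from row 1; 9 appends to row 2. P = [[2, 4, 5], [3, 7, 9], [6, 8]].
Insert 1: 1 bumps 2 from row 1; 2 bumps 3 from row 2; 3 bumps 6 from row 3; 6 starts row 4. P = [[1, 4, 5], [2, 7, 9], [3, 8], [6]].

So P = [[1, 4, 5], [2, 7, 9], [3, 8], [6]], Q = [[1, 2, 7], [3, 4, 8], [5, 6], [9]].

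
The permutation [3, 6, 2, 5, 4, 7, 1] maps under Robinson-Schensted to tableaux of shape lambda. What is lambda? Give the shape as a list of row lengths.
RSK row insertion gives P = [[1, 4, 7], [2, 5], [3], [6]], which has shape [3, 2, 1, 1].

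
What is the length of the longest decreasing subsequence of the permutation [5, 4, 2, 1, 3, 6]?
4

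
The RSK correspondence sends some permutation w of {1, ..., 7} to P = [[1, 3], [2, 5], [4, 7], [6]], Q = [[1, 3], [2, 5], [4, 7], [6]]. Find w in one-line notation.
6 4 7 2 5 1 3

Reverse RSK: for i = n, n-1, ..., 1, locate i in Q, remove the corresponding corner cell from P, and reverse-bump its entry up through P; the value ejected from row 1 is w(i).

So w = 6 4 7 2 5 1 3.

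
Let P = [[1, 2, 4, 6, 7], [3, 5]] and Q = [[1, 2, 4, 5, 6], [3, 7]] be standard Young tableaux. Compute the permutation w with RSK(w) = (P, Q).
1 3 2 5 6 7 4

Reverse the RSK construction: for i from n down to 1, find the cell of Q containing i, remove the entry at that cell from P, and reverse-bump it up through P; the value ejected from row 1 is w(i).

Step i=7: Q has 7 at row 2, column 2; remove 5 from row 2 of P and reverse-bump: 5 enters row 1 and ejects 4. So w(7) = 4. P is now [[1, 2, 5, 6, 7], [3]].
Step i=6: Q has 6 at row 1, column 5; remove that cell from P, ejecting 7. So w(6) = 7. P is now [[1, 2, 5, 6], [3]].
Step i=5: Q has 5 at row 1, column 4; remove that cell from P, ejecting 6. So w(5) = 6. P is now [[1, 2, 5], [3]].
Step i=4: Q has 4 at row 1, column 3; remove that cell from P, ejecting 5. So w(4) = 5. P is now [[1, 2], [3]].
Step i=3: Q has 3 at row 2, column 1; remove 3 from row 2 of P and reverse-bump: 3 enters row 1 and ejects 2. So w(3) = 2. P is now [[1, 3]].
Step i=2: Q has 2 at row 1, column 2; remove that cell from P, ejecting 3. So w(2) = 3. P is now [[1]].
Step i=1: Q has 1 at row 1, column 1; remove that cell from P, ejecting 1. So w(1) = 1. P is now [].

So w = 1 3 2 5 6 7 4.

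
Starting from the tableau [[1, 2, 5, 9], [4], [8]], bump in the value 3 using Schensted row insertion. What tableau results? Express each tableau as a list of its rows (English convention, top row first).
[[1, 2, 3, 9], [4, 5], [8]]

In row 1, 3 replaces 5 (the leftmost entry greater than 3); 5 is bumped to row 2. 5 is appended to row 2. The new tableau is [[1, 2, 3, 9], [4, 5], [8]].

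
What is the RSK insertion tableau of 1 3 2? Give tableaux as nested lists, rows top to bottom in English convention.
P = [[1, 2], [3]]

Insert 1: appended to row 1. P = [[1]].
Insert 3: appended to row 1. P = [[1, 3]].
Insert 2: 2 bumps 3 from row 1; 3 starts row 2. P = [[1, 2], [3]].

So P = [[1, 2], [3]].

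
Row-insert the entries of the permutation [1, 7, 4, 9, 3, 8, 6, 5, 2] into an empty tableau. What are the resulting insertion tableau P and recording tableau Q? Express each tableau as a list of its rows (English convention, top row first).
P = [[1, 2, 5], [3, 6], [4, 8], [7], [9]], Q = [[1, 2, 4], [3, 6], [5, 7], [8], [9]]

Insert each entry of the permutation into P by Schensted row insertion, recording in Q the position of each new cell.

Insert 1: appended to row 1. P = [[1]].
Insert 7: appended to row 1. P = [[1, 7]].
Insert 4: 4 bumps 7 from row 1; 7 starts row 2. P = [[1, 4], [7]].
Insert 9: appended to row 1. P = [[1, 4, 9], [7]].
Insert 3: 3 bumps 4 from row 1; 4 bumps 7 from row 2; 7 starts row 3. P = [[1, 3, 9], [4], [7]].
Insert 8: 8 bumps 9 from row 1; 9 appends to row 2. P = [[1, 3, 8], [4, 9], [7]].
Insert 6: 6 bumps 8 from row 1; 8 bumps 9 from row 2; 9 appends to row 3. P = [[1, 3, 6], [4, 8], [7, 9]].
Insert 5: 5 bumps 6 from row 1; 6 bumps 8 from row 2; 8 bumps 9 from row 3; 9 starts row 4. P = [[1, 3, 5], [4, 6], [7, 8], [9]].
Insert 2: 2 bumps 3 from row 1; 3 bumps 4 from row 2; 4 bumps 7 from row 3; 7 bumps 9 from row 4; 9 starts row 5. P = [[1, 2, 5], [3, 6], [4, 8], [7], [9]].

So P = [[1, 2, 5], [3, 6], [4, 8], [7], [9]], Q = [[1, 2, 4], [3, 6], [5, 7], [8], [9]].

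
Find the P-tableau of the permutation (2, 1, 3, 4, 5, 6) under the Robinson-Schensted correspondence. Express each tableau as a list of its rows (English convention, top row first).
Insert 2: appended to row 1. P = [[2]].
Insert 1: 1 bumps 2 from row 1; 2 starts row 2. P = [[1], [2]].
Insert 3: appended to row 1. P = [[1, 3], [2]].
Insert 4: appended to row 1. P = [[1, 3, 4], [2]].
Insert 5: appended to row 1. P = [[1, 3, 4, 5], [2]].
Insert 6: appended to row 1. P = [[1, 3, 4, 5, 6], [2]].

So P = [[1, 3, 4, 5, 6], [2]].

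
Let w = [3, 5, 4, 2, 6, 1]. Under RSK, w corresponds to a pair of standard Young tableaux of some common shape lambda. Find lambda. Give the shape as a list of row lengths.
[3, 1, 1, 1]

Row-insert each entry into an empty tableau.

After inserting 3: P = [[3]].
After inserting 5: P = [[3, 5]].
After inserting 4: P = [[3, 4], [5]].
After inserting 2: P = [[2, 4], [3], [5]].
After inserting 6: P = [[2, 4, 6], [3], [5]].
After inserting 1: P = [[1, 4, 6], [2], [3], [5]].

The final insertion tableau P = [[1, 4, 6], [2], [3], [5]] has shape [3, 1, 1, 1].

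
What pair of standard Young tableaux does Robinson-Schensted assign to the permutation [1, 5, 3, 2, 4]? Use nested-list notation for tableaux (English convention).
P = [[1, 2, 4], [3], [5]], Q = [[1, 2, 5], [3], [4]]

Insert each entry of the permutation into P by Schensted row insertion, recording in Q the position of each new cell.

Insert 1: appended to row 1. P = [[1]].
Insert 5: appended to row 1. P = [[1, 5]].
Insert 3: 3 bumps 5 from row 1; 5 starts row 2. P = [[1, 3], [5]].
Insert 2: 2 bumps 3 from row 1; 3 bumps 5 from row 2; 5 starts row 3. P = [[1, 2], [3], [5]].
Insert 4: appended to row 1. P = [[1, 2, 4], [3], [5]].

So P = [[1, 2, 4], [3], [5]], Q = [[1, 2, 5], [3], [4]].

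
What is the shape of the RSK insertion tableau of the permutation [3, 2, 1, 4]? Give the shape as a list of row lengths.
[2, 1, 1]

Row-insert each entry into an empty tableau.

After inserting 3: P = [[3]].
After inserting 2: P = [[2], [3]].
After inserting 1: P = [[1], [2], [3]].
After inserting 4: P = [[1, 4], [2], [3]].

The final insertion tableau P = [[1, 4], [2], [3]] has shape [2, 1, 1].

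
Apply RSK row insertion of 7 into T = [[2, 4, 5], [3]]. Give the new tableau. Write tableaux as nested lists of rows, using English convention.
[[2, 4, 5, 7], [3]]

7 is larger than every entry of row 1, so it is appended to row 1. The new tableau is [[2, 4, 5, 7], [3]].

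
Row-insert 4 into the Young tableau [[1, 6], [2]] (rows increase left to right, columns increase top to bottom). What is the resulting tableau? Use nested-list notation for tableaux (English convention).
[[1, 4], [2, 6]]

In row 1, 4 replaces 6 (the leftmost entry greater than 4); 6 is bumped to row 2. 6 is appended to row 2. The new tableau is [[1, 4], [2, 6]].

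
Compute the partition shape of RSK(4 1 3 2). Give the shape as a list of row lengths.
[2, 1, 1]

Row-insert each entry into an empty tableau.

After inserting 4: P = [[4]].
After inserting 1: P = [[1], [4]].
After inserting 3: P = [[1, 3], [4]].
After inserting 2: P = [[1, 2], [3], [4]].

The final insertion tableau P = [[1, 2], [3], [4]] has shape [2, 1, 1].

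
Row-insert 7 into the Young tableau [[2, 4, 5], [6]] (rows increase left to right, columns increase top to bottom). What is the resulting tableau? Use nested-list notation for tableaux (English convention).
7 is larger than every entry of row 1, so it is appended to row 1. The new tableau is [[2, 4, 5, 7], [6]].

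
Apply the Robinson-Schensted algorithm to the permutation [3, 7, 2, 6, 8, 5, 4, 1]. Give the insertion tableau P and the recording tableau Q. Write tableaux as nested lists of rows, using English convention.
Insert each entry of the permutation into P by Schensted row insertion, recording in Q the position of each new cell.

Insert 3: appended to row 1. P = [[3]].
Insert 7: appended to row 1. P = [[3, 7]].
Insert 2: 2 bumps 3 from row 1; 3 starts row 2. P = [[2, 7], [3]].
Insert 6: 6 bumps 7 from row 1; 7 appends to row 2. P = [[2, 6], [3, 7]].
Insert 8: appended to row 1. P = [[2, 6, 8], [3, 7]].
Insert 5: 5 bumps 6 from row 1; 6 bumps 7 from row 2; 7 starts row 3. P = [[2, 5, 8], [3, 6], [7]].
Insert 4: 4 bumps 5 from row 1; 5 bumps 6 from row 2; 6 bumps 7 from row 3; 7 starts row 4. P = [[2, 4, 8], [3, 5], [6], [7]].
Insert 1: 1 bumps 2 from row 1; 2 bumps 3 from row 2; 3 bumps 6 from row 3; 6 bumps 7 from row 4; 7 starts row 5. P = [[1, 4, 8], [2, 5], [3], [6], [7]].

So P = [[1, 4, 8], [2, 5], [3], [6], [7]], Q = [[1, 2, 5], [3, 4], [6], [7], [8]].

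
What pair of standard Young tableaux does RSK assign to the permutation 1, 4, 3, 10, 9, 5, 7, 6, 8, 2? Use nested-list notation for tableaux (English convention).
Insert each entry of the permutation into P by Schensted row insertion, recording in Q the position of each new cell.

After inserting 1: P = [[1]].
After inserting 4: P = [[1, 4]].
After inserting 3: P = [[1, 3], [4]].
After inserting 10: P = [[1, 3, 10], [4]].
After inserting 9: P = [[1, 3, 9], [4, 10]].
After inserting 5: P = [[1, 3, 5], [4, 9], [10]].
After inserting 7: P = [[1, 3, 5, 7], [4, 9], [10]].
After inserting 6: P = [[1, 3, 5, 6], [4, 7], [9], [10]].
After inserting 8: P = [[1, 3, 5, 6, 8], [4, 7], [9], [10]].
After inserting 2: P = [[1, 2, 5, 6, 8], [3, 7], [4], [9], [10]].

So P = [[1, 2, 5, 6, 8], [3, 7], [4], [9], [10]], Q = [[1, 2, 4, 7, 9], [3, 5], [6], [8], [10]].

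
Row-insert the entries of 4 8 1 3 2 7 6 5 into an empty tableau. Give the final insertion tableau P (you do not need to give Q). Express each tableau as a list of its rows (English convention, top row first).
Insert 4: appended to row 1. P = [[4]].
Insert 8: appended to row 1. P = [[4, 8]].
Insert 1: 1 bumps 4 from row 1; 4 starts row 2. P = [[1, 8], [4]].
Insert 3: 3 bumps 8 from row 1; 8 appends to row 2. P = [[1, 3], [4, 8]].
Insert 2: 2 bumps 3 from row 1; 3 bumps 4 from row 2; 4 starts row 3. P = [[1, 2], [3, 8], [4]].
Insert 7: appended to row 1. P = [[1, 2, 7], [3, 8], [4]].
Insert 6: 6 bumps 7 from row 1; 7 bumps 8 from row 2; 8 appends to row 3. P = [[1, 2, 6], [3, 7], [4, 8]].
Insert 5: 5 bumps 6 from row 1; 6 bumps 7 from row 2; 7 bumps 8 from row 3; 8 starts row 4. P = [[1, 2, 5], [3, 6], [4, 7], [8]].

So P = [[1, 2, 5], [3, 6], [4, 7], [8]].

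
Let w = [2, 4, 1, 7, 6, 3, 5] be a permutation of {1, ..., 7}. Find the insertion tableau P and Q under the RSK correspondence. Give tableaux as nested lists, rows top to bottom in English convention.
Insert each entry of the permutation into P by Schensted row insertion, recording in Q the position of each new cell.

After inserting 2: P = [[2]].
After inserting 4: P = [[2, 4]].
After inserting 1: P = [[1, 4], [2]].
After inserting 7: P = [[1, 4, 7], [2]].
After inserting 6: P = [[1, 4, 6], [2, 7]].
After inserting 3: P = [[1, 3, 6], [2, 4], [7]].
After inserting 5: P = [[1, 3, 5], [2, 4, 6], [7]].

So P = [[1, 3, 5], [2, 4, 6], [7]], Q = [[1, 2, 4], [3, 5, 7], [6]].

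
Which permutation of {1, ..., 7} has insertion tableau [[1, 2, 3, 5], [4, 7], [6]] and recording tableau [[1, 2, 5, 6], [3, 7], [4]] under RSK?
Reverse the RSK construction: for i from n down to 1, find the cell of Q containing i, remove the entry at that cell from P, and reverse-bump it up through P; the value ejected from row 1 is w(i).

Step i=7: Q has 7 at row 2, column 2; remove 7 from row 2 of P and reverse-bump: 7 enters row 1 and ejects 5. So w(7) = 5. P is now [[1, 2, 3, 7], [4], [6]].
Step i=6: Q has 6 at row 1, column 4; remove that cell from P, ejecting 7. So w(6) = 7. P is now [[1, 2, 3], [4], [6]].
Step i=5: Q has 5 at row 1, column 3; remove that cell from P, ejecting 3. So w(5) = 3. P is now [[1, 2], [4], [6]].
Step i=4: Q has 4 at row 3, column 1; remove 6 from row 3 of P and reverse-bump: 6 enters row 2 and ejects 4; 4 enters row 1 and ejects 2. So w(4) = 2. P is now [[1, 4], [6]].
Step i=3: Q has 3 at row 2, column 1; remove 6 from row 2 of P and reverse-bump: 6 enters row 1 and ejects 4. So w(3) = 4. P is now [[1, 6]].
Step i=2: Q has 2 at row 1, column 2; remove that cell from P, ejecting 6. So w(2) = 6. P is now [[1]].
Step i=1: Q has 1 at row 1, column 1; remove that cell from P, ejecting 1. So w(1) = 1. P is now [].

So w = 1 6 4 2 3 7 5.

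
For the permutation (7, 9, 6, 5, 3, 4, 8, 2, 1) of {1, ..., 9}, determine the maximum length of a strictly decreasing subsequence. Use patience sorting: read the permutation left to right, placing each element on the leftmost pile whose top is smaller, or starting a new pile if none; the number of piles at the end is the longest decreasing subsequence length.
7: new pile. tops = [7]
9: onto pile 1 (replacing 7). tops = [9]
6: new pile. tops = [9, 6]
5: new pile. tops = [9, 6, 5]
3: new pile. tops = [9, 6, 5, 3]
4: onto pile 4 (replacing 3). tops = [9, 6, 5, 4]
8: onto pile 2 (replacing 6). tops = [9, 8, 5, 4]
2: new pile. tops = [9, 8, 5, 4, 2]
1: new pile. tops = [9, 8, 5, 4, 2, 1]

6 piles, so the longest decreasing subsequence has length 6.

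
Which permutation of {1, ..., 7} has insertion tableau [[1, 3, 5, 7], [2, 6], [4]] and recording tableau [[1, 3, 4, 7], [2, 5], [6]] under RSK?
Reverse the RSK construction: for i from n down to 1, find the cell of Q containing i, remove the entry at that cell from P, and reverse-bump it up through P; the value ejected from row 1 is w(i).

Step i=7: Q has 7 at row 1, column 4; remove that cell from P, ejecting 7. So w(7) = 7. P is now [[1, 3, 5], [2, 6], [4]].
Step i=6: Q has 6 at row 3, column 1; remove 4 from row 3 of P and reverse-bump: 4 enters row 2 and ejects 2; 2 enters row 1 and ejects 1. So w(6) = 1. P is now [[2, 3, 5], [4, 6]].
Step i=5: Q has 5 at row 2, column 2; remove 6 from row 2 of P and reverse-bump: 6 enters row 1 and ejects 5. So w(5) = 5. P is now [[2, 3, 6], [4]].
Step i=4: Q has 4 at row 1, column 3; remove that cell from P, ejecting 6. So w(4) = 6. P is now [[2, 3], [4]].
Step i=3: Q has 3 at row 1, column 2; remove that cell from P, ejecting 3. So w(3) = 3. P is now [[2], [4]].
Step i=2: Q has 2 at row 2, column 1; remove 4 from row 2 of P and reverse-bump: 4 enters row 1 and ejects 2. So w(2) = 2. P is now [[4]].
Step i=1: Q has 1 at row 1, column 1; remove that cell from P, ejecting 4. So w(1) = 4. P is now [].

So w = 4 2 3 6 5 1 7.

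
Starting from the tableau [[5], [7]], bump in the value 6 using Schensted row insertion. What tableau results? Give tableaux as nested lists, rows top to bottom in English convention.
[[5, 6], [7]]

6 is larger than every entry of row 1, so it is appended to row 1. The new tableau is [[5, 6], [7]].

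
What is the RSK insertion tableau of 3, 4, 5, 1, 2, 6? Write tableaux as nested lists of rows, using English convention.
P = [[1, 2, 5, 6], [3, 4]]

Insert 3: appended to row 1. P = [[3]].
Insert 4: appended to row 1. P = [[3, 4]].
Insert 5: appended to row 1. P = [[3, 4, 5]].
Insert 1: 1 bumps 3 from row 1; 3 starts row 2. P = [[1, 4, 5], [3]].
Insert 2: 2 bumps 4 from row 1; 4 appends to row 2. P = [[1, 2, 5], [3, 4]].
Insert 6: appended to row 1. P = [[1, 2, 5, 6], [3, 4]].

So P = [[1, 2, 5, 6], [3, 4]].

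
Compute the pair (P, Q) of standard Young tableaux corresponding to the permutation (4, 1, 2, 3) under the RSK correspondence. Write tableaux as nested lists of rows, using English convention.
P = [[1, 2, 3], [4]], Q = [[1, 3, 4], [2]]

Insert each entry of the permutation into P by Schensted row insertion, recording in Q the position of each new cell.

Insert 4: appended to row 1. P = [[4]].
Insert 1: 1 bumps 4 from row 1; 4 starts row 2. P = [[1], [4]].
Insert 2: appended to row 1. P = [[1, 2], [4]].
Insert 3: appended to row 1. P = [[1, 2, 3], [4]].

So P = [[1, 2, 3], [4]], Q = [[1, 3, 4], [2]].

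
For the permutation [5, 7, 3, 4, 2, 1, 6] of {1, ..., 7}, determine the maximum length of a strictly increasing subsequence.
3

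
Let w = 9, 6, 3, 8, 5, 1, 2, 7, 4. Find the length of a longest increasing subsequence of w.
3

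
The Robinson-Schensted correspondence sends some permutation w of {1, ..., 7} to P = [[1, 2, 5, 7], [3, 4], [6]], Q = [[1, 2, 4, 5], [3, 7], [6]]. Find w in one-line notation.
3 6 4 5 7 1 2

Reverse the RSK construction: for i from n down to 1, find the cell of Q containing i, remove the entry at that cell from P, and reverse-bump it up through P; the value ejected from row 1 is w(i).

Step i=7: Q has 7 at row 2, column 2; remove 4 from row 2 of P and reverse-bump: 4 enters row 1 and ejects 2. So w(7) = 2. P is now [[1, 4, 5, 7], [3], [6]].
Step i=6: Q has 6 at row 3, column 1; remove 6 from row 3 of P and reverse-bump: 6 enters row 2 and ejects 3; 3 enters row 1 and ejects 1. So w(6) = 1. P is now [[3, 4, 5, 7], [6]].
Step i=5: Q has 5 at row 1, column 4; remove that cell from P, ejecting 7. So w(5) = 7. P is now [[3, 4, 5], [6]].
Step i=4: Q has 4 at row 1, column 3; remove that cell from P, ejecting 5. So w(4) = 5. P is now [[3, 4], [6]].
Step i=3: Q has 3 at row 2, column 1; remove 6 from row 2 of P and reverse-bump: 6 enters row 1 and ejects 4. So w(3) = 4. P is now [[3, 6]].
Step i=2: Q has 2 at row 1, column 2; remove that cell from P, ejecting 6. So w(2) = 6. P is now [[3]].
Step i=1: Q has 1 at row 1, column 1; remove that cell from P, ejecting 3. So w(1) = 3. P is now [].

So w = 3 6 4 5 7 1 2.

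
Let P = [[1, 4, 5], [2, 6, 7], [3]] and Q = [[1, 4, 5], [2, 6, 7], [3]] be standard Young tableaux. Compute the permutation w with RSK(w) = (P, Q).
Reverse the RSK construction: for i from n down to 1, find the cell of Q containing i, remove the entry at that cell from P, and reverse-bump it up through P; the value ejected from row 1 is w(i).

Step i=7: Q has 7 at row 2, column 3; remove 7 from row 2 of P and reverse-bump: 7 enters row 1 and ejects 5. So w(7) = 5. P is now [[1, 4, 7], [2, 6], [3]].
Step i=6: Q has 6 at row 2, column 2; remove 6 from row 2 of P and reverse-bump: 6 enters row 1 and ejects 4. So w(6) = 4. P is now [[1, 6, 7], [2], [3]].
Step i=5: Q has 5 at row 1, column 3; remove that cell from P, ejecting 7. So w(5) = 7. P is now [[1, 6], [2], [3]].
Step i=4: Q has 4 at row 1, column 2; remove that cell from P, ejecting 6. So w(4) = 6. P is now [[1], [2], [3]].
Step i=3: Q has 3 at row 3, column 1; remove 3 from row 3 of P and reverse-bump: 3 enters row 2 and ejects 2; 2 enters row 1 and ejects 1. So w(3) = 1. P is now [[2], [3]].
Step i=2: Q has 2 at row 2, column 1; remove 3 from row 2 of P and reverse-bump: 3 enters row 1 and ejects 2. So w(2) = 2. P is now [[3]].
Step i=1: Q has 1 at row 1, column 1; remove that cell from P, ejecting 3. So w(1) = 3. P is now [].

So w = 3 2 1 6 7 4 5.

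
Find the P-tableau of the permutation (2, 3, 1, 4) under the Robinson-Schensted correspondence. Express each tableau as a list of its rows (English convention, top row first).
Insert 2: appended to row 1. P = [[2]].
Insert 3: appended to row 1. P = [[2, 3]].
Insert 1: 1 bumps 2 from row 1; 2 starts row 2. P = [[1, 3], [2]].
Insert 4: appended to row 1. P = [[1, 3, 4], [2]].

So P = [[1, 3, 4], [2]].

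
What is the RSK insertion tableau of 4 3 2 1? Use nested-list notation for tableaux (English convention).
P = [[1], [2], [3], [4]]

Insert 4: appended to row 1. P = [[4]].
Insert 3: 3 bumps 4 from row 1; 4 starts row 2. P = [[3], [4]].
Insert 2: 2 bumps 3 from row 1; 3 bumps 4 from row 2; 4 starts row 3. P = [[2], [3], [4]].
Insert 1: 1 bumps 2 from row 1; 2 bumps 3 from row 2; 3 bumps 4 from row 3; 4 starts row 4. P = [[1], [2], [3], [4]].

So P = [[1], [2], [3], [4]].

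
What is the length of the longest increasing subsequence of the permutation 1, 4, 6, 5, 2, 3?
3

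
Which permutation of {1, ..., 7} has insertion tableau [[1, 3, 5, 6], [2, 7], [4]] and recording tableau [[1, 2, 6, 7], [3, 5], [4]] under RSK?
Reverse the RSK construction: for i from n down to 1, find the cell of Q containing i, remove the entry at that cell from P, and reverse-bump it up through P; the value ejected from row 1 is w(i).

Step i=7: Q has 7 at row 1, column 4; remove that cell from P, ejecting 6. So w(7) = 6. P is now [[1, 3, 5], [2, 7], [4]].
Step i=6: Q has 6 at row 1, column 3; remove that cell from P, ejecting 5. So w(6) = 5. P is now [[1, 3], [2, 7], [4]].
Step i=5: Q has 5 at row 2, column 2; remove 7 from row 2 of P and reverse-bump: 7 enters row 1 and ejects 3. So w(5) = 3. P is now [[1, 7], [2], [4]].
Step i=4: Q has 4 at row 3, column 1; remove 4 from row 3 of P and reverse-bump: 4 enters row 2 and ejects 2; 2 enters row 1 and ejects 1. So w(4) = 1. P is now [[2, 7], [4]].
Step i=3: Q has 3 at row 2, column 1; remove 4 from row 2 of P and reverse-bump: 4 enters row 1 and ejects 2. So w(3) = 2. P is now [[4, 7]].
Step i=2: Q has 2 at row 1, column 2; remove that cell from P, ejecting 7. So w(2) = 7. P is now [[4]].
Step i=1: Q has 1 at row 1, column 1; remove that cell from P, ejecting 4. So w(1) = 4. P is now [].

So w = 4 7 2 1 3 5 6.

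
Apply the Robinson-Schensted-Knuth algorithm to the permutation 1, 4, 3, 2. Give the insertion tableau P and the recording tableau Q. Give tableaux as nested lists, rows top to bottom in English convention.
P = [[1, 2], [3], [4]], Q = [[1, 2], [3], [4]]

Insert each entry of the permutation into P by Schensted row insertion, recording in Q the position of each new cell.

Insert 1: appended to row 1. P = [[1]].
Insert 4: appended to row 1. P = [[1, 4]].
Insert 3: 3 bumps 4 from row 1; 4 starts row 2. P = [[1, 3], [4]].
Insert 2: 2 bumps 3 from row 1; 3 bumps 4 from row 2; 4 starts row 3. P = [[1, 2], [3], [4]].

So P = [[1, 2], [3], [4]], Q = [[1, 2], [3], [4]].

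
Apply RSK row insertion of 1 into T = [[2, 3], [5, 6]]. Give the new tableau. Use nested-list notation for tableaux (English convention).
[[1, 3], [2, 6], [5]]

In row 1, 1 replaces 2 (the leftmost entry greater than 1); 2 is bumped to row 2. In row 2, 2 replaces 5 (the leftmost entry greater than 2); 5 is bumped to row 3. 5 starts a new row 3. The new tableau is [[1, 3], [2, 6], [5]].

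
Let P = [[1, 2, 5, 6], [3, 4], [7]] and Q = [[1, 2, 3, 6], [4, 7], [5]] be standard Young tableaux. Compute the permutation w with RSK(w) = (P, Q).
Reverse RSK: for i = n, n-1, ..., 1, locate i in Q, remove the corresponding corner cell from P, and reverse-bump its entry up through P; the value ejected from row 1 is w(i).

So w = 3 4 7 5 1 6 2.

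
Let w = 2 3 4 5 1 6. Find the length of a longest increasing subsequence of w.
5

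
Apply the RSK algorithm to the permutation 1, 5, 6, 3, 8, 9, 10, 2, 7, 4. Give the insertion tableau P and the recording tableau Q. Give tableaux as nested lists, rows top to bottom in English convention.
Insert each entry of the permutation into P by Schensted row insertion, recording in Q the position of each new cell.

Insert 1: appended to row 1. P = [[1]].
Insert 5: appended to row 1. P = [[1, 5]].
Insert 6: appended to row 1. P = [[1, 5, 6]].
Insert 3: 3 bumps 5 from row 1; 5 starts row 2. P = [[1, 3, 6], [5]].
Insert 8: appended to row 1. P = [[1, 3, 6, 8], [5]].
Insert 9: appended to row 1. P = [[1, 3, 6, 8, 9], [5]].
Insert 10: appended to row 1. P = [[1, 3, 6, 8, 9, 10], [5]].
Insert 2: 2 bumps 3 from row 1; 3 bumps 5 from row 2; 5 starts row 3. P = [[1, 2, 6, 8, 9, 10], [3], [5]].
Insert 7: 7 bumps 8 from row 1; 8 appends to row 2. P = [[1, 2, 6, 7, 9, 10], [3, 8], [5]].
Insert 4: 4 bumps 6 from row 1; 6 bumps 8 from row 2; 8 appends to row 3. P = [[1, 2, 4, 7, 9, 10], [3, 6], [5, 8]].

So P = [[1, 2, 4, 7, 9, 10], [3, 6], [5, 8]], Q = [[1, 2, 3, 5, 6, 7], [4, 9], [8, 10]].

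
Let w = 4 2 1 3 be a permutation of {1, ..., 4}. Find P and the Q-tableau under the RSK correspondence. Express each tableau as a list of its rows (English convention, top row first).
Insert each entry of the permutation into P by Schensted row insertion, recording in Q the position of each new cell.

Insert 4: appended to row 1. P = [[4]].
Insert 2: 2 bumps 4 from row 1; 4 starts row 2. P = [[2], [4]].
Insert 1: 1 bumps 2 from row 1; 2 bumps 4 from row 2; 4 starts row 3. P = [[1], [2], [4]].
Insert 3: appended to row 1. P = [[1, 3], [2], [4]].

So P = [[1, 3], [2], [4]], Q = [[1, 4], [2], [3]].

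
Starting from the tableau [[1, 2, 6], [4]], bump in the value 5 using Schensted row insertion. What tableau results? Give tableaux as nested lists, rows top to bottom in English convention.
In row 1, 5 replaces 6 (the leftmost entry greater than 5); 6 is bumped to row 2. 6 is appended to row 2. The new tableau is [[1, 2, 5], [4, 6]].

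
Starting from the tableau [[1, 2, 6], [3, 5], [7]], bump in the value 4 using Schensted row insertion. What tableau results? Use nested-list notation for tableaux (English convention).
[[1, 2, 4], [3, 5, 6], [7]]

In row 1, 4 replaces 6 (the leftmost entry greater than 4); 6 is bumped to row 2. 6 is appended to row 2. The new tableau is [[1, 2, 4], [3, 5, 6], [7]].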